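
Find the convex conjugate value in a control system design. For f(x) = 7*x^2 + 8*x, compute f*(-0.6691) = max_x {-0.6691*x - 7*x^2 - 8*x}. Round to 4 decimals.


f*(y) = sup_x {y*x - a*x^2 - b*x} = sup_x {(y-b)*x - a*x^2}
FOC: (y - b) - 2a*x = 0 => x* = (y - b)/(2a)
x* = (-0.6691 - 8)/(2*7) = -0.6192
f*(-0.6691) = (y-b)^2/(4a) = (-0.6691 - 8)^2/(4*7)
= 75.1533/28 = 2.684


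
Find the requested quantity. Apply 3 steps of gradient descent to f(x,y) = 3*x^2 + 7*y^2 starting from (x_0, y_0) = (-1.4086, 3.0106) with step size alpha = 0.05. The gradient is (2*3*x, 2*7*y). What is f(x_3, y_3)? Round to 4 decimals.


Gradient descent on f(x,y) = 3*x^2 + 7*y^2.
Starting point: (-1.4086, 3.0106), alpha = 0.05
Step 1: grad_x = 2*3*-1.4086 = -8.4516, grad_y = 2*7*3.0106 = 42.1484
  x_1 = -1.4086 - 0.05*-8.4516 = -0.986
  y_1 = 3.0106 - 0.05*42.1484 = 0.9032
Step 2: grad_x = 2*3*-0.986 = -5.9161, grad_y = 2*7*0.9032 = 12.6445
  x_2 = -0.986 - 0.05*-5.9161 = -0.6902
  y_2 = 0.9032 - 0.05*12.6445 = 0.271
Step 3: grad_x = 2*3*-0.6902 = -4.1413, grad_y = 2*7*0.271 = 3.7934
  x_3 = -0.6902 - 0.05*-4.1413 = -0.4831
  y_3 = 0.271 - 0.05*3.7934 = 0.0813
f(-0.4831, 0.0813) = 3*(-0.4831)^2 + 7*0.0813^2 = 0.7466


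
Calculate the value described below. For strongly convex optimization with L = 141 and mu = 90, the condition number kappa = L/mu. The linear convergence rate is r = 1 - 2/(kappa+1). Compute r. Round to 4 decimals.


Step 1: Compute the condition number.
kappa = L/mu = 141/90 = 1.5667
Step 2: Compute the convergence rate.
r = 1 - 2/(kappa + 1) = 1 - 2*mu/(L + mu) = (L - mu)/(L + mu) = 51/231 = 0.2208


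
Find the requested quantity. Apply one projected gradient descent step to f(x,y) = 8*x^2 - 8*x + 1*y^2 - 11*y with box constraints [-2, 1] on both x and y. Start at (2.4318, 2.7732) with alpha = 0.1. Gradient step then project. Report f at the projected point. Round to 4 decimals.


Step 1: Compute gradient at (2.4318, 2.7732).
grad_x = 2*8*2.4318 - 8 = 30.9088
grad_y = 2*1*2.7732 - 11 = -5.4536
Step 2: Gradient step.
x_raw = 2.4318 - 0.1*30.9088 = -0.6591
y_raw = 2.7732 - 0.1*-5.4536 = 3.3186
Step 3: Project onto [-2, 1].
x_proj = clip(-0.6591) = -0.6591
y_proj = clip(3.3186) = 1.0
Step 4: Evaluate f.
f(-0.6591, 1.0) = -1.2523


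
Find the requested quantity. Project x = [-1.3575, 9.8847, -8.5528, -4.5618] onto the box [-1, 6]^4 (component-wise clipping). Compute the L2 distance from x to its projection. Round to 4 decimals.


Project each component onto [-1, 6].
clip(-1.3575) = -1.0, clip(9.8847) = 6.0, clip(-8.5528) = -1.0, clip(-4.5618) = -1.0
Projection = [-1.0, 6.0, -1.0, -1.0]
Squared diffs: [0.1278, 15.0909, 57.0448, 12.6864]
Distance = sqrt(84.9499) = 9.2168


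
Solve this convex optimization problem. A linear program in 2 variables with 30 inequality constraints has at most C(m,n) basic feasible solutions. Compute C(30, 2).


Each vertex corresponds to some choice of n active constraints out of m, so the number of vertices is at most C(m, n) = m! / (n!(m-n)!).
m = 30, n = 2
Numerator: 30 * 29
Denominator: 2! = 2
C(30, 2) = 435


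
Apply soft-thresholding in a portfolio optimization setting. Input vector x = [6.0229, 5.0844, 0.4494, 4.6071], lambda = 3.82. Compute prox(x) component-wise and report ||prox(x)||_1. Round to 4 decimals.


Soft-thresholding with lambda = 3.82:
prox(6.0229) = sign(6.0229)*max(|6.0229| - 3.82, 0) = 2.2029
prox(5.0844) = sign(5.0844)*max(|5.0844| - 3.82, 0) = 1.2644
prox(0.4494) = sign(0.4494)*max(|0.4494| - 3.82, 0) = 0.0
prox(4.6071) = sign(4.6071)*max(|4.6071| - 3.82, 0) = 0.7871
prox(x) = [2.2029, 1.2644, 0.0, 0.7871]
||prox(x)||_1 = 2.2029 + 1.2644 + 0.0 + 0.7871 = 4.2544


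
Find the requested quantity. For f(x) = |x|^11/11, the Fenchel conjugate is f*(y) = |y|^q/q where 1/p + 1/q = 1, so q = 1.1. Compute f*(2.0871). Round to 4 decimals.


The conjugate exponent q satisfies 1/p + 1/q = 1.
p = 11, so q = 11/(11 - 1) = 1.1
|y|^q = 2.0871^1.1 = 2.2465
f*(2.0871) = 2.2465 / 1.1 = 2.0422


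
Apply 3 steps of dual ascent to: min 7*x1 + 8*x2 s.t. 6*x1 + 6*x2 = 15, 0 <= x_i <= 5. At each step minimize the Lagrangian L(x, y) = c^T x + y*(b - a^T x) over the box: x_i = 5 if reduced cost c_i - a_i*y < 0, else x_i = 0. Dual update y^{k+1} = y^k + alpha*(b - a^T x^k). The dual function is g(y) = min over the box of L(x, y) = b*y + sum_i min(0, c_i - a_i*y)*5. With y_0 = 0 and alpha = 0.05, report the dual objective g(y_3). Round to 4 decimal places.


Dual ascent for LP: min 7*x1 + 8*x2, 6*x1 + 6*x2 = 15, 0 <= x_i <= 5
Step 1: y^k = 0.0, reduced costs: (7.0, 8.0)
  x^k = (0.0, 0.0), subgradient = b - a^T x = 15.0
  y^{k+1} = 0.0 + 0.05*15.0 = 0.75
Step 2: y^k = 0.75, reduced costs: (2.5, 3.5)
  x^k = (0.0, 0.0), subgradient = b - a^T x = 15.0
  y^{k+1} = 0.75 + 0.05*15.0 = 1.5
Step 3: y^k = 1.5, reduced costs: (-2.0, -1.0)
  x^k = (5.0, 5.0), subgradient = b - a^T x = -45.0
  y^{k+1} = 1.5 + 0.05*-45.0 = -0.75
Dual objective at y_3 = -0.75: reduced costs (11.5, 12.5), box minimizer x = (0.0, 0.0)
g(y_3) = b*y + (c1 - a1*y)*x1 + (c2 - a2*y)*x2 = 15*(-0.75) + 11.5*0.0 + 12.5*0.0 = -11.25 + 0.0 + 0.0 = -11.25


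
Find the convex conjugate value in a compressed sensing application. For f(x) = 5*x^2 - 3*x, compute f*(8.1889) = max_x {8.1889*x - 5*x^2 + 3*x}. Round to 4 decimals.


f*(y) = sup_x {y*x - a*x^2 - b*x} = sup_x {(y-b)*x - a*x^2}
FOC: (y - b) - 2a*x = 0 => x* = (y - b)/(2a)
x* = (8.1889 + 3)/(2*5) = 1.1189
f*(8.1889) = (y-b)^2/(4a) = (8.1889 + 3)^2/(4*5)
= 125.1915/20 = 6.2596


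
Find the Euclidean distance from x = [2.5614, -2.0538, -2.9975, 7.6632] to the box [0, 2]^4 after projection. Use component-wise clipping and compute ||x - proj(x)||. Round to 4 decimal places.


Project each component onto [0, 2].
clip(2.5614) = 2.0, clip(-2.0538) = 0.0, clip(-2.9975) = 0.0, clip(7.6632) = 2.0
Projection = [2.0, 0.0, 0.0, 2.0]
Squared diffs: [0.3152, 4.2181, 8.985, 32.0718]
Distance = sqrt(45.5901) = 6.752


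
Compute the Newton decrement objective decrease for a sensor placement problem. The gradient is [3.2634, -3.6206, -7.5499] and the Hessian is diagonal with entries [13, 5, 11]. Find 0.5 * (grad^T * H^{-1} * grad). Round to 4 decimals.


Step 1: H is diagonal, so H^(-1) * g = [0.251, -0.7241, -0.6864].
Step 2: g^T H^(-1) g = sum_i g_i^2 / H_ii
  = (3.2634)^2/13 + (-3.6206)^2/5 + (-7.5499)^2/11
  = 0.8192 + 2.6217 + 5.1819 = 8.6229
Step 3: Objective decrease = 0.5 * g^T H^(-1) g = 4.3114


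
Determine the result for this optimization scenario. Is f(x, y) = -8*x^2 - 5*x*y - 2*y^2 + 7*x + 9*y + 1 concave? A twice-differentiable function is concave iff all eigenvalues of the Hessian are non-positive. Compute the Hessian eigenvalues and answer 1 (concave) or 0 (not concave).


The Hessian of f(x,y) = -8*x^2 - 5*x*y - 2*y^2 + 7*x + 9*y + 1 is:
H = [[-16, -5], [-5, -4]]
Trace = -16 - 4 = -20
Determinant = -16*-4 - (-5)^2 = 39
Discriminant = (-20)^2 - 4*39 = 244.0
Eigenvalues: lambda_1 = -17.8102, lambda_2 = -2.1898
The function is concave.

1


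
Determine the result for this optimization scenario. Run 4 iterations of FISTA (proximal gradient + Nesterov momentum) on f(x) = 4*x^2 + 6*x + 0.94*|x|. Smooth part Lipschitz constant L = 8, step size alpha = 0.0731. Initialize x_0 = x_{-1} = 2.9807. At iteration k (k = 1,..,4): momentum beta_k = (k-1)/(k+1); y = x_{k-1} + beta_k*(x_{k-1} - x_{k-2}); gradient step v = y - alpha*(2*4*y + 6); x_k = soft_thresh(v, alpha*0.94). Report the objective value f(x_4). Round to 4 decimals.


FISTA on f(x) = 4*x^2 + 6*x + 0.94*|x|
L = 8, alpha = 0.0731
Iteration 1: beta = 0.0, y = 2.9807 + 0.0*(2.9807 - 2.9807) = 2.9807
  grad(y) = 29.8456, v = y - alpha*grad = 0.799
  prox(v) = soft_thresh(0.799, 0.0687) = 0.7303
Iteration 2: beta = 0.3333, y = 0.7303 + 0.3333*(0.7303 - 2.9807) = -0.0199
  grad(y) = 5.841, v = y - alpha*grad = -0.4468
  prox(v) = soft_thresh(-0.4468, 0.0687) = -0.3781
Iteration 3: beta = 0.5, y = -0.3781 + 0.5*(-0.3781 - 0.7303) = -0.9323
  grad(y) = -1.4587, v = y - alpha*grad = -0.8257
  prox(v) = soft_thresh(-0.8257, 0.0687) = -0.757
Iteration 4: beta = 0.6, y = -0.757 + 0.6*(-0.757 + 0.3781) = -0.9843
  grad(y) = -1.8745, v = y - alpha*grad = -0.8473
  prox(v) = soft_thresh(-0.8473, 0.0687) = -0.7786
f(x_4) = 4*(-0.7786)^2 + 6*(-0.7786) + 0.94*|-0.7786| = -1.5149


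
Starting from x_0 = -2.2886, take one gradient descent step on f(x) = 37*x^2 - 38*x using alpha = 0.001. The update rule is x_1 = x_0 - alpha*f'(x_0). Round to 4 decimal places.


We compute the gradient at x_0 and apply the update.
f'(x) = 74*x - 38
f'(-2.2886) = 74*-2.2886 - 38 = -207.3564
x_1 = -2.2886 - 0.001*-207.3564 = -2.0812


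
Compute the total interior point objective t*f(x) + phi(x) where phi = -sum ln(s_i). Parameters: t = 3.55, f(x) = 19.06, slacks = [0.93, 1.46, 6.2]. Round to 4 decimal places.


Step 1: Compute log-barrier.
ln values: [-0.0726, 0.3784, 1.8245]
phi = -(-0.0726 + 0.3784 + 1.8245) = -2.1304
Step 2: Compute augmented objective.
t*f(x) = 3.55*19.06 = 67.663
Total = 67.663 - 2.1304 = 65.5326


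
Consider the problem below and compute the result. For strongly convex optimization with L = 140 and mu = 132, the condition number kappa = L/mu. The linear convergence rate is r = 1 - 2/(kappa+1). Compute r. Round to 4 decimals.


Step 1: Compute the condition number.
kappa = L/mu = 140/132 = 1.0606
Step 2: Compute the convergence rate.
r = 1 - 2/(kappa + 1) = 1 - 2*mu/(L + mu) = (L - mu)/(L + mu) = 8/272 = 0.0294


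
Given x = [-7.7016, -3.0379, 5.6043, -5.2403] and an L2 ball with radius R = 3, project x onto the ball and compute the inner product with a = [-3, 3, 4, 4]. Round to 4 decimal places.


Step 1: Compute ||x|| (intermediates to 6 decimals).
||x|| = sqrt((-7.7016)^2 + (-3.0379)^2 + 5.6043^2 + (-5.2403)^2) = 11.28771
Step 2: Project.
Since ||x|| > R, scale = R/||x|| = 3/11.28771 = 0.265776, proj(x) = scale * x
proj(x) = [-2.0469, -0.807401, 1.489488, -1.392746]
Step 3: Dot product.
a^T * proj(x) = -3*(-2.0469) + 3*(-0.807401) + 4*1.489488 + 4*(-1.392746) = 4.1055


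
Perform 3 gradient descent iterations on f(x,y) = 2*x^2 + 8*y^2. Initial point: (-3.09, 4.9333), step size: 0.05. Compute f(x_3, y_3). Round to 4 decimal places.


Gradient descent on f(x,y) = 2*x^2 + 8*y^2.
Starting point: (-3.09, 4.9333), alpha = 0.05
Step 1: grad_x = 2*2*-3.09 = -12.36, grad_y = 2*8*4.9333 = 78.9328
  x_1 = -3.09 - 0.05*-12.36 = -2.472
  y_1 = 4.9333 - 0.05*78.9328 = 0.9867
Step 2: grad_x = 2*2*-2.472 = -9.888, grad_y = 2*8*0.9867 = 15.7866
  x_2 = -2.472 - 0.05*-9.888 = -1.9776
  y_2 = 0.9867 - 0.05*15.7866 = 0.1973
Step 3: grad_x = 2*2*-1.9776 = -7.9104, grad_y = 2*8*0.1973 = 3.1573
  x_3 = -1.9776 - 0.05*-7.9104 = -1.5821
  y_3 = 0.1973 - 0.05*3.1573 = 0.0395
f(-1.5821, 0.0395) = 2*(-1.5821)^2 + 8*0.0395^2 = 5.0184


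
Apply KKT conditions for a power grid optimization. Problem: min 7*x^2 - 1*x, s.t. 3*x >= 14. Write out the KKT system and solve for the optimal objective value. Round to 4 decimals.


Step 1: Try lambda = 0 (constraint inactive).
x_unc = 1/(2*7) = 0.0714
Check: 3*0.0714 = 0.2142 < 14 -- violated!
Step 2: Constraint must be active: 3*x = 14
x* = 14/3 = 4.6667 (rounded; the exact value 14/3 is used below)
lambda = (2*7*(14/3) - 1)/3 = 21.4444
Step 3: Compute optimal value.
f(x*) = 7*(14/3)^2 - 1*(14/3) = 147.7778


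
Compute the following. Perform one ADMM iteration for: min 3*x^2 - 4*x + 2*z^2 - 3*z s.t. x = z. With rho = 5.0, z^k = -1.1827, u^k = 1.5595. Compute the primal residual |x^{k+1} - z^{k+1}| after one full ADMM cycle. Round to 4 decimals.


ADMM iteration with rho = 5.0, z^k = -1.1827, u^k = 1.5595
Step 1: x-update.
Minimize 3*x^2 - 4*x + (5.0/2)*(x + 1.1827 + 1.5595)^2
FOC: (2*3 + 5.0)*x = 4 + 5.0*(-1.1827 - 1.5595)
x^{k+1} = -0.8828
Step 2: z-update.
Minimize 2*z^2 - 3*z + (5.0/2)*(-0.8828 - z + 1.5595)^2
FOC: (2*2 + 5.0)*z = 3 + 5.0*(-0.8828 + 1.5595)
z^{k+1} = 0.7093
Step 3: u-update.
u^{k+1} = 1.5595 - 0.8828 - 0.7093 = -0.0326
Step 4: Primal residual = |-0.8828 - 0.7093| = 1.5921


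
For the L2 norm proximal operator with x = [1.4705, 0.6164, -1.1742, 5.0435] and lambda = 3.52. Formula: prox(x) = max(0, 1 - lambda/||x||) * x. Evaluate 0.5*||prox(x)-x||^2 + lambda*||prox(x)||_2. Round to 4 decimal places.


Step 1: Compute ||x||.
||x|| = 5.4183
Step 2: Compute scaling factor.
scale = max(0, 1 - 3.52/5.4183) = 0.3503
Step 3: prox(x) = [0.5152, 0.216, -0.4114, 1.767]
||prox(x)|| = 1.8983
Step 4: Proximal objective.
0.5*||prox-x||^2 = 6.1952
lambda*||prox|| = 6.682
Total = 12.8772


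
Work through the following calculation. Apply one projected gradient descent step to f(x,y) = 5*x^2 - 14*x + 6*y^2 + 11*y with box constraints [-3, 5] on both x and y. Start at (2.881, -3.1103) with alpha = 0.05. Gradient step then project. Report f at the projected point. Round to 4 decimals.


Step 1: Compute gradient at (2.881, -3.1103).
grad_x = 2*5*2.881 - 14 = 14.81
grad_y = 2*6*-3.1103 + 11 = -26.3236
Step 2: Gradient step.
x_raw = 2.881 - 0.05*14.81 = 2.1405
y_raw = -3.1103 - 0.05*-26.3236 = -1.7941
Step 3: Project onto [-3, 5].
x_proj = clip(2.1405) = 2.1405
y_proj = clip(-1.7941) = -1.7941
Step 4: Evaluate f.
f(2.1405, -1.7941) = -7.4804


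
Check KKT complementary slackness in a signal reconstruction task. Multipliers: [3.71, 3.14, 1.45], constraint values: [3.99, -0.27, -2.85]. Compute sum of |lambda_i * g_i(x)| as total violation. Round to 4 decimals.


KKT complementary slackness check:
lambda_1 * g_1 = 3.71 * 3.99 = 14.8029
lambda_2 * g_2 = 3.14 * -0.27 = -0.8478
lambda_3 * g_3 = 1.45 * -2.85 = -4.1325
Total violation = 14.8029 + 0.8478 + 4.1325 = 19.7832


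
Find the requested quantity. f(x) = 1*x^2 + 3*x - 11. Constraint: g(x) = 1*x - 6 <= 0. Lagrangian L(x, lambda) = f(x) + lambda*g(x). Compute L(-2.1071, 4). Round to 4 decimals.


Step 1: Evaluate f(x).
f(-2.1071) = 1*(-2.1071)^2 + 3*(-2.1071) - 11 = -12.8814
Step 2: Evaluate g(x).
g(-2.1071) = 1*-2.1071 - 6 = -8.1071
Step 3: Compute Lagrangian.
L = -12.8814 + 4*-8.1071 = -45.3098


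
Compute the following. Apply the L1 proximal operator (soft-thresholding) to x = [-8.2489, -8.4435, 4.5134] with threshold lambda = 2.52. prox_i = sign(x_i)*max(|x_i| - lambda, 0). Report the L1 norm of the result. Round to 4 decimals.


Soft-thresholding with lambda = 2.52:
prox(-8.2489) = sign(-8.2489)*max(|-8.2489| - 2.52, 0) = -5.7289
prox(-8.4435) = sign(-8.4435)*max(|-8.4435| - 2.52, 0) = -5.9235
prox(4.5134) = sign(4.5134)*max(|4.5134| - 2.52, 0) = 1.9934
prox(x) = [-5.7289, -5.9235, 1.9934]
||prox(x)||_1 = 5.7289 + 5.9235 + 1.9934 = 13.6458


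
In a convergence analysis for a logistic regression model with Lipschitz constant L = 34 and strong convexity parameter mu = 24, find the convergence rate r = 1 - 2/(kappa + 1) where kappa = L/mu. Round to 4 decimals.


Step 1: Compute the condition number.
kappa = L/mu = 34/24 = 1.4167
Step 2: Compute the convergence rate.
r = 1 - 2/(kappa + 1) = 1 - 2*mu/(L + mu) = (L - mu)/(L + mu) = 10/58 = 0.1724


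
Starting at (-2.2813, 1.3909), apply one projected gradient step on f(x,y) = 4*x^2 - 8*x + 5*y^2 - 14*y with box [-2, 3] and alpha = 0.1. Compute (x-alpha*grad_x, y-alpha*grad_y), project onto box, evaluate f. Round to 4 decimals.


Step 1: Compute gradient at (-2.2813, 1.3909).
grad_x = 2*4*-2.2813 - 8 = -26.2504
grad_y = 2*5*1.3909 - 14 = -0.091
Step 2: Gradient step.
x_raw = -2.2813 - 0.1*-26.2504 = 0.3437
y_raw = 1.3909 - 0.1*-0.091 = 1.4
Step 3: Project onto [-2, 3].
x_proj = clip(0.3437) = 0.3437
y_proj = clip(1.4) = 1.4
Step 4: Evaluate f.
f(0.3437, 1.4) = -12.0773


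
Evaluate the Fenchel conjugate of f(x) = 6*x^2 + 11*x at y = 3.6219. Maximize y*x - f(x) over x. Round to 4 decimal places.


f*(y) = sup_x {y*x - a*x^2 - b*x} = sup_x {(y-b)*x - a*x^2}
FOC: (y - b) - 2a*x = 0 => x* = (y - b)/(2a)
x* = (3.6219 - 11)/(2*6) = -0.6148
f*(3.6219) = (y-b)^2/(4a) = (3.6219 - 11)^2/(4*6)
= 54.4364/24 = 2.2682


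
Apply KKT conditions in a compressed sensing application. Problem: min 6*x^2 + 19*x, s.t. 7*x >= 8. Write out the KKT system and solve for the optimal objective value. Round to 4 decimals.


Step 1: Try lambda = 0 (constraint inactive).
x_unc = -19/(2*6) = -1.5833
Check: 7*-1.5833 = -11.0831 < 8 -- violated!
Step 2: Constraint must be active: 7*x = 8
x* = 8/7 = 1.1429 (rounded; the exact value 8/7 is used below)
lambda = (2*6*(8/7) + 19)/7 = 4.6735
Step 3: Compute optimal value.
f(x*) = 6*(8/7)^2 + 19*(8/7) = 29.551


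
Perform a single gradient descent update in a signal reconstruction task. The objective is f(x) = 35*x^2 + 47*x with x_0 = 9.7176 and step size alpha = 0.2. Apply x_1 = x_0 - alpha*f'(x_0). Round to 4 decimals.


We compute the gradient at x_0 and apply the update.
f'(x) = 70*x + 47
f'(9.7176) = 70*9.7176 + 47 = 727.232
x_1 = 9.7176 - 0.2*727.232 = -135.7288


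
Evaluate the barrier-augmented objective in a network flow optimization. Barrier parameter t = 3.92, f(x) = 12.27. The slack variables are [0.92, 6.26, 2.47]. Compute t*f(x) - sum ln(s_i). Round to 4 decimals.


Step 1: Compute log-barrier.
ln values: [-0.0834, 1.8342, 0.9042]
phi = -(-0.0834 + 1.8342 + 0.9042) = -2.655
Step 2: Compute augmented objective.
t*f(x) = 3.92*12.27 = 48.0984
Total = 48.0984 - 2.655 = 45.4434


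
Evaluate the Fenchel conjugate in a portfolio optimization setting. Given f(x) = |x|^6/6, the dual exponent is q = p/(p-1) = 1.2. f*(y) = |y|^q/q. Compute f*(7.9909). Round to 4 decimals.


The conjugate exponent q satisfies 1/p + 1/q = 1.
p = 6, so q = 6/(6 - 1) = 1.2
|y|^q = 7.9909^1.2 = 12.1092
f*(7.9909) = 12.1092 / 1.2 = 10.091


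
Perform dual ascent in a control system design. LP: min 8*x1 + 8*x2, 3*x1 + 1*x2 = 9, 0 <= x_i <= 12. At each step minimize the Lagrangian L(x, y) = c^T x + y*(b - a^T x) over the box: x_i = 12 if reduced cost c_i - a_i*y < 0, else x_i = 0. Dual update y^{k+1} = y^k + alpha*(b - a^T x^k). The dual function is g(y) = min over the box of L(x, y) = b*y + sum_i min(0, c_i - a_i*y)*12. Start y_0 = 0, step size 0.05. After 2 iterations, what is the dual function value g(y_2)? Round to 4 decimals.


Dual ascent for LP: min 8*x1 + 8*x2, 3*x1 + 1*x2 = 9, 0 <= x_i <= 12
Step 1: y^k = 0.0, reduced costs: (8.0, 8.0)
  x^k = (0.0, 0.0), subgradient = b - a^T x = 9.0
  y^{k+1} = 0.0 + 0.05*9.0 = 0.45
Step 2: y^k = 0.45, reduced costs: (6.65, 7.55)
  x^k = (0.0, 0.0), subgradient = b - a^T x = 9.0
  y^{k+1} = 0.45 + 0.05*9.0 = 0.9
Dual objective at y_2 = 0.9: reduced costs (5.3, 7.1), box minimizer x = (0.0, 0.0)
g(y_2) = b*y + (c1 - a1*y)*x1 + (c2 - a2*y)*x2 = 9*0.9 + 5.3*0.0 + 7.1*0.0 = 8.1 + 0.0 + 0.0 = 8.1


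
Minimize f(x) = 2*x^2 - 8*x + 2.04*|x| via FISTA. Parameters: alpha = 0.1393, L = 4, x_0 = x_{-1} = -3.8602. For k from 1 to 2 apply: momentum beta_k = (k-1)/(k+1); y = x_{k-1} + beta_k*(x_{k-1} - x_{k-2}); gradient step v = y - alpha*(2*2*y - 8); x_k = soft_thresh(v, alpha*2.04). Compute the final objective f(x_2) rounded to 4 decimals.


FISTA on f(x) = 2*x^2 - 8*x + 2.04*|x|
L = 4, alpha = 0.1393
Iteration 1: beta = 0.0, y = -3.8602 + 0.0*(-3.8602 + 3.8602) = -3.8602
  grad(y) = -23.4408, v = y - alpha*grad = -0.5949
  prox(v) = soft_thresh(-0.5949, 0.2842) = -0.3107
Iteration 2: beta = 0.3333, y = -0.3107 + 0.3333*(-0.3107 + 3.8602) = 0.8724
  grad(y) = -4.5103, v = y - alpha*grad = 1.5007
  prox(v) = soft_thresh(1.5007, 0.2842) = 1.2165
f(x_2) = 2*1.2165^2 - 8*1.2165 + 2.04*|1.2165| = -4.2906


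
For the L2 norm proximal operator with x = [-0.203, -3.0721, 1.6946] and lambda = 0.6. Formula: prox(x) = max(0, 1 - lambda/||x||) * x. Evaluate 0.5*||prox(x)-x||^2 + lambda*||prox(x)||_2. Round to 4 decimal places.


Step 1: Compute ||x||.
||x|| = 3.5144
Step 2: Compute scaling factor.
scale = max(0, 1 - 0.6/3.5144) = 0.8293
Step 3: prox(x) = [-0.1683, -2.5476, 1.4053]
||prox(x)|| = 2.9144
Step 4: Proximal objective.
0.5*||prox-x||^2 = 0.18
lambda*||prox|| = 1.7486
Total = 1.9286


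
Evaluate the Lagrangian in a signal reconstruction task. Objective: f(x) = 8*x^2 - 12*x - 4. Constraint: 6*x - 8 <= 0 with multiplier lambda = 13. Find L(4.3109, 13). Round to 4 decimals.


Step 1: Evaluate f(x).
f(4.3109) = 8*4.3109^2 - 12*4.3109 - 4 = 92.9401
Step 2: Evaluate g(x).
g(4.3109) = 6*4.3109 - 8 = 17.8654
Step 3: Compute Lagrangian.
L = 92.9401 + 13*17.8654 = 325.1903


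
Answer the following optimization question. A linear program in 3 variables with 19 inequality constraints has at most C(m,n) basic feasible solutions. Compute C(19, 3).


Each vertex corresponds to some choice of n active constraints out of m, so the number of vertices is at most C(m, n) = m! / (n!(m-n)!).
m = 19, n = 3
Numerator: 19 * 18 * 17
Denominator: 3! = 6
C(19, 3) = 969


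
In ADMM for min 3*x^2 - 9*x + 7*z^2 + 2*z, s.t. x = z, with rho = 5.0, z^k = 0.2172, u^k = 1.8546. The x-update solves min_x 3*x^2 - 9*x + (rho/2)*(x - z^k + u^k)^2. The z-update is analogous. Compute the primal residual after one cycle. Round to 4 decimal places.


ADMM iteration with rho = 5.0, z^k = 0.2172, u^k = 1.8546
Step 1: x-update.
Minimize 3*x^2 - 9*x + (5.0/2)*(x - 0.2172 + 1.8546)^2
FOC: (2*3 + 5.0)*x = 9 + 5.0*(0.2172 - 1.8546)
x^{k+1} = 0.0739
Step 2: z-update.
Minimize 7*z^2 + 2*z + (5.0/2)*(0.0739 - z + 1.8546)^2
FOC: (2*7 + 5.0)*z = -2 + 5.0*(0.0739 + 1.8546)
z^{k+1} = 0.4022
Step 3: u-update.
u^{k+1} = 1.8546 + 0.0739 - 0.4022 = 1.5263
Step 4: Primal residual = |0.0739 - 0.4022| = 0.3283


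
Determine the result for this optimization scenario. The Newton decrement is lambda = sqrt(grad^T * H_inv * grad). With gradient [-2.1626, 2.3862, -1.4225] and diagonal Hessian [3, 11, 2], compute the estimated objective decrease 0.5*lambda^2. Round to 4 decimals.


Step 1: H is diagonal, so H^(-1) * g = [-0.7209, 0.2169, -0.7113].
Step 2: g^T H^(-1) g = sum_i g_i^2 / H_ii
  = (-2.1626)^2/3 + (2.3862)^2/11 + (-1.4225)^2/2
  = 1.5589 + 0.5176 + 1.0118 = 3.0883
Step 3: Objective decrease = 0.5 * g^T H^(-1) g = 1.5442


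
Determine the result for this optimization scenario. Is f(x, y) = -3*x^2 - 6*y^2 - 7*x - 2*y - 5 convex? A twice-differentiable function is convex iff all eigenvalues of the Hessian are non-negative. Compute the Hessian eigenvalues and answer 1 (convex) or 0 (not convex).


The Hessian of f(x,y) = -3*x^2 - 6*y^2 - 7*x - 2*y - 5 is:
H = [[-6, 0], [0, -12]]
Trace = -6 - 12 = -18
Determinant = -6*-12 - (0)^2 = 72
Discriminant = (-18)^2 - 4*72 = 36.0
Eigenvalues: lambda_1 = -12.0, lambda_2 = -6.0
The function is not convex.

0


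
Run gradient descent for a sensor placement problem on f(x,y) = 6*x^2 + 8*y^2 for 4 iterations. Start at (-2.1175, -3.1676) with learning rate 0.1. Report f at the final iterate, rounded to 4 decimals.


Gradient descent on f(x,y) = 6*x^2 + 8*y^2.
Starting point: (-2.1175, -3.1676), alpha = 0.1
Step 1: grad_x = 2*6*-2.1175 = -25.41, grad_y = 2*8*-3.1676 = -50.6816
  x_1 = -2.1175 - 0.1*-25.41 = 0.4235
  y_1 = -3.1676 - 0.1*-50.6816 = 1.9006
Step 2: grad_x = 2*6*0.4235 = 5.082, grad_y = 2*8*1.9006 = 30.409
  x_2 = 0.4235 - 0.1*5.082 = -0.0847
  y_2 = 1.9006 - 0.1*30.409 = -1.1403
Step 3: grad_x = 2*6*-0.0847 = -1.0164, grad_y = 2*8*-1.1403 = -18.2454
  x_3 = -0.0847 - 0.1*-1.0164 = 0.0169
  y_3 = -1.1403 - 0.1*-18.2454 = 0.6842
Step 4: grad_x = 2*6*0.0169 = 0.2033, grad_y = 2*8*0.6842 = 10.9472
  x_4 = 0.0169 - 0.1*0.2033 = -0.0034
  y_4 = 0.6842 - 0.1*10.9472 = -0.4105
f(-0.0034, -0.4105) = 6*(-0.0034)^2 + 8*(-0.4105)^2 = 1.3483


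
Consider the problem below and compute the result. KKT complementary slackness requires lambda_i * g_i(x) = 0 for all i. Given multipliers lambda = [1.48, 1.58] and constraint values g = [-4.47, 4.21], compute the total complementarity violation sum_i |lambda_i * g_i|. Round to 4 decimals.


KKT complementary slackness check:
lambda_1 * g_1 = 1.48 * -4.47 = -6.6156
lambda_2 * g_2 = 1.58 * 4.21 = 6.6518
Total violation = 6.6156 + 6.6518 = 13.2674


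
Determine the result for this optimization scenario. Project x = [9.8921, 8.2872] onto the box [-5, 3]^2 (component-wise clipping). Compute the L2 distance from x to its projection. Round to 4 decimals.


Project each component onto [-5, 3].
clip(9.8921) = 3.0, clip(8.2872) = 3.0
Projection = [3.0, 3.0]
Squared diffs: [47.501, 27.9545]
Distance = sqrt(75.4555) = 8.6865


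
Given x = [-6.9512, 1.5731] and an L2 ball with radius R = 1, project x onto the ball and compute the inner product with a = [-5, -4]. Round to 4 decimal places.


Step 1: Compute ||x|| (intermediates to 6 decimals).
||x|| = sqrt((-6.9512)^2 + 1.5731^2) = 7.126979
Step 2: Project.
Since ||x|| > R, scale = R/||x|| = 1/7.126979 = 0.140312, proj(x) = scale * x
proj(x) = [-0.975337, 0.220725]
Step 3: Dot product.
a^T * proj(x) = -5*(-0.975337) - 4*0.220725 = 3.9938


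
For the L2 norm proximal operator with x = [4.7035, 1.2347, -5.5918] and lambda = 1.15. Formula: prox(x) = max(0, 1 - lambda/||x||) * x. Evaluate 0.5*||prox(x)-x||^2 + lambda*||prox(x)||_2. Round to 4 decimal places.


Step 1: Compute ||x||.
||x|| = 7.4105
Step 2: Compute scaling factor.
scale = max(0, 1 - 1.15/7.4105) = 0.8448
Step 3: prox(x) = [3.9736, 1.0431, -4.724]
||prox(x)|| = 6.2605
Step 4: Proximal objective.
0.5*||prox-x||^2 = 0.6613
lambda*||prox|| = 7.1996
Total = 7.8608


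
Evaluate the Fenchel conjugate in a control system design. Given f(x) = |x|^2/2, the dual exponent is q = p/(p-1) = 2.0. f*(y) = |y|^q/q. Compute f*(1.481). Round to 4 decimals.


The conjugate exponent q satisfies 1/p + 1/q = 1.
p = 2, so q = 2/(2 - 1) = 2.0
|y|^q = 1.481^2.0 = 2.1934
f*(1.481) = 2.1934 / 2.0 = 1.0967


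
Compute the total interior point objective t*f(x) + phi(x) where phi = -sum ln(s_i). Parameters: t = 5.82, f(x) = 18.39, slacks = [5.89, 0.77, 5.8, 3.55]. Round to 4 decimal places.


Step 1: Compute log-barrier.
ln values: [1.7733, -0.2614, 1.7579, 1.2669]
phi = -(1.7733 - 0.2614 + 1.7579 + 1.2669) = -4.5367
Step 2: Compute augmented objective.
t*f(x) = 5.82*18.39 = 107.0298
Total = 107.0298 - 4.5367 = 102.4931


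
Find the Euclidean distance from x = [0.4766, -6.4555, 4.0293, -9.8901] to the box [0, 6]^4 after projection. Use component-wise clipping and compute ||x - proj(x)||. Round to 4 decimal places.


Project each component onto [0, 6].
clip(0.4766) = 0.4766, clip(-6.4555) = 0.0, clip(4.0293) = 4.0293, clip(-9.8901) = 0.0
Projection = [0.4766, 0.0, 4.0293, 0.0]
Squared diffs: [0.0, 41.6735, 0.0, 97.8141]
Distance = sqrt(139.4876) = 11.8105


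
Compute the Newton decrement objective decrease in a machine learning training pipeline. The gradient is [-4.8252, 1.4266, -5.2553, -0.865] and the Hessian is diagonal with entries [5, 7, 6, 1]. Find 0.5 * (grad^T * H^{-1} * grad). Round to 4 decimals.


Step 1: H is diagonal, so H^(-1) * g = [-0.965, 0.2038, -0.8759, -0.865].
Step 2: g^T H^(-1) g = sum_i g_i^2 / H_ii
  = (-4.8252)^2/5 + (1.4266)^2/7 + (-5.2553)^2/6 + (-0.865)^2/1
  = 4.6565 + 0.2907 + 4.603 + 0.7482 = 10.2985
Step 3: Objective decrease = 0.5 * g^T H^(-1) g = 5.1493


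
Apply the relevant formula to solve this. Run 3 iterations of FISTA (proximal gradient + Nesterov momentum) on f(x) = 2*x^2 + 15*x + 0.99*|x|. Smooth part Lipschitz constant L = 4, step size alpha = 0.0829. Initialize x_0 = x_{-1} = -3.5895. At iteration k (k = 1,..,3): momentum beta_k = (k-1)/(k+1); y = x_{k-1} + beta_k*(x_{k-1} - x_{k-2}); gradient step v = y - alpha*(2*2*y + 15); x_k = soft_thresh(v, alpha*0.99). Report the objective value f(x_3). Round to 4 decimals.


FISTA on f(x) = 2*x^2 + 15*x + 0.99*|x|
L = 4, alpha = 0.0829
Iteration 1: beta = 0.0, y = -3.5895 + 0.0*(-3.5895 + 3.5895) = -3.5895
  grad(y) = 0.642, v = y - alpha*grad = -3.6427
  prox(v) = soft_thresh(-3.6427, 0.0821) = -3.5607
Iteration 2: beta = 0.3333, y = -3.5607 + 0.3333*(-3.5607 + 3.5895) = -3.551
  grad(y) = 0.7959, v = y - alpha*grad = -3.617
  prox(v) = soft_thresh(-3.617, 0.0821) = -3.5349
Iteration 3: beta = 0.5, y = -3.5349 + 0.5*(-3.5349 + 3.5607) = -3.5221
  grad(y) = 0.9117, v = y - alpha*grad = -3.5977
  prox(v) = soft_thresh(-3.5977, 0.0821) = -3.5156
f(x_3) = 2*(-3.5156)^2 + 15*(-3.5156) + 0.99*|-3.5156| = -24.5347


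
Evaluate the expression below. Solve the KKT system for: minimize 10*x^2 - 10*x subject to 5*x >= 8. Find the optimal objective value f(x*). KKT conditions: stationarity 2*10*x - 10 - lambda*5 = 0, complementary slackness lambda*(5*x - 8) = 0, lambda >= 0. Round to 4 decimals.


Step 1: Try lambda = 0 (constraint inactive).
x_unc = 10/(2*10) = 0.5
Check: 5*0.5 = 2.5 < 8 -- violated!
Step 2: Constraint must be active: 5*x = 8
x* = 8/5 = 1.6
lambda = (2*10*1.6 - 10)/5 = 4.4
Step 3: Compute optimal value.
f(x*) = 10*1.6^2 - 10*1.6 = 9.6


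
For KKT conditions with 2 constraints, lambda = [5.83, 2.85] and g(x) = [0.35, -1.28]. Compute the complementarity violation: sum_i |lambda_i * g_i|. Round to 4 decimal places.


KKT complementary slackness check:
lambda_1 * g_1 = 5.83 * 0.35 = 2.0405
lambda_2 * g_2 = 2.85 * -1.28 = -3.648
Total violation = 2.0405 + 3.648 = 5.6885


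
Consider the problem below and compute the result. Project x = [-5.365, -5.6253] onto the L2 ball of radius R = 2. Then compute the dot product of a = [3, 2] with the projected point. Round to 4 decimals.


Step 1: Compute ||x|| (intermediates to 6 decimals).
||x|| = sqrt((-5.365)^2 + (-5.6253)^2) = 7.773495
Step 2: Project.
Since ||x|| > R, scale = R/||x|| = 2/7.773495 = 0.257285, proj(x) = scale * x
proj(x) = [-1.380334, -1.447305]
Step 3: Dot product.
a^T * proj(x) = 3*(-1.380334) + 2*(-1.447305) = -7.0356


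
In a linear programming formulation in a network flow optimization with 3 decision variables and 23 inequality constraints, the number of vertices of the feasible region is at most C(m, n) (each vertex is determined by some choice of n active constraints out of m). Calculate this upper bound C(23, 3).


Each vertex corresponds to some choice of n active constraints out of m, so the number of vertices is at most C(m, n) = m! / (n!(m-n)!).
m = 23, n = 3
Numerator: 23 * 22 * 21
Denominator: 3! = 6
C(23, 3) = 1771


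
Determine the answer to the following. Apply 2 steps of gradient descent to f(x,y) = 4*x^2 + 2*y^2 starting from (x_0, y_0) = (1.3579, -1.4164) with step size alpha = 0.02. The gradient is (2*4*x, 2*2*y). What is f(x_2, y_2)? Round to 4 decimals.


Gradient descent on f(x,y) = 4*x^2 + 2*y^2.
Starting point: (1.3579, -1.4164), alpha = 0.02
Step 1: grad_x = 2*4*1.3579 = 10.8632, grad_y = 2*2*-1.4164 = -5.6656
  x_1 = 1.3579 - 0.02*10.8632 = 1.1406
  y_1 = -1.4164 - 0.02*-5.6656 = -1.3031
Step 2: grad_x = 2*4*1.1406 = 9.1251, grad_y = 2*2*-1.3031 = -5.2124
  x_2 = 1.1406 - 0.02*9.1251 = 0.9581
  y_2 = -1.3031 - 0.02*-5.2124 = -1.1988
f(0.9581, -1.1988) = 4*0.9581^2 + 2*(-1.1988)^2 = 6.5465


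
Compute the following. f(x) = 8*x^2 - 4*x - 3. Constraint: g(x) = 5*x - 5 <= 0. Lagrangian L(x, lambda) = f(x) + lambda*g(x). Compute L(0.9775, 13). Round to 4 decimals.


Step 1: Evaluate f(x).
f(0.9775) = 8*0.9775^2 - 4*0.9775 - 3 = 0.7341
Step 2: Evaluate g(x).
g(0.9775) = 5*0.9775 - 5 = -0.1125
Step 3: Compute Lagrangian.
L = 0.7341 + 13*-0.1125 = -0.7285


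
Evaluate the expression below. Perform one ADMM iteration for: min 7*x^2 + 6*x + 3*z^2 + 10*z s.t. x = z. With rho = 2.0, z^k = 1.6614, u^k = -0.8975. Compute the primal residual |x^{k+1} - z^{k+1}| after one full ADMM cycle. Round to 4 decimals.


ADMM iteration with rho = 2.0, z^k = 1.6614, u^k = -0.8975
Step 1: x-update.
Minimize 7*x^2 + 6*x + (2.0/2)*(x - 1.6614 - 0.8975)^2
FOC: (2*7 + 2.0)*x = -6 + 2.0*(1.6614 + 0.8975)
x^{k+1} = -0.0551
Step 2: z-update.
Minimize 3*z^2 + 10*z + (2.0/2)*(-0.0551 - z - 0.8975)^2
FOC: (2*3 + 2.0)*z = -10 + 2.0*(-0.0551 - 0.8975)
z^{k+1} = -1.4882
Step 3: u-update.
u^{k+1} = -0.8975 - 0.0551 + 1.4882 = 0.5355
Step 4: Primal residual = |-0.0551 + 1.4882| = 1.433


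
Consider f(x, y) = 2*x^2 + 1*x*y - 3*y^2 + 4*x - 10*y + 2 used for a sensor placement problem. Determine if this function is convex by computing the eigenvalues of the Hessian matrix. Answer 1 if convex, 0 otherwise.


The Hessian of f(x,y) = 2*x^2 + 1*x*y - 3*y^2 + 4*x - 10*y + 2 is:
H = [[4, 1], [1, -6]]
Trace = 4 - 6 = -2
Determinant = 4*-6 - (1)^2 = -25
Discriminant = (-2)^2 - 4*-25 = 104.0
Eigenvalues: lambda_1 = -6.099, lambda_2 = 4.099
The function is not convex.

0


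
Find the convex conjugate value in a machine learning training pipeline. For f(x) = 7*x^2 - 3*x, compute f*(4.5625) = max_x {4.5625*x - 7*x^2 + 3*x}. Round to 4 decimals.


f*(y) = sup_x {y*x - a*x^2 - b*x} = sup_x {(y-b)*x - a*x^2}
FOC: (y - b) - 2a*x = 0 => x* = (y - b)/(2a)
x* = (4.5625 + 3)/(2*7) = 0.5402
f*(4.5625) = (y-b)^2/(4a) = (4.5625 + 3)^2/(4*7)
= 57.1914/28 = 2.0426


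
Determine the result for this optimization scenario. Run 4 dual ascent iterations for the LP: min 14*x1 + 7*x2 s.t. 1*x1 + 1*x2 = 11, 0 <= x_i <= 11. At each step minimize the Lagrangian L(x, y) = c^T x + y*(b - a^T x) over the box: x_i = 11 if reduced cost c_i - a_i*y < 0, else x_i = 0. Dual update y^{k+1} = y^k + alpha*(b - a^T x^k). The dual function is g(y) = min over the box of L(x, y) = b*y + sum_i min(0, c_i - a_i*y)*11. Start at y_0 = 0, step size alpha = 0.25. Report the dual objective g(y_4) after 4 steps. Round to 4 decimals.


Dual ascent for LP: min 14*x1 + 7*x2, 1*x1 + 1*x2 = 11, 0 <= x_i <= 11
Step 1: y^k = 0.0, reduced costs: (14.0, 7.0)
  x^k = (0.0, 0.0), subgradient = b - a^T x = 11.0
  y^{k+1} = 0.0 + 0.25*11.0 = 2.75
Step 2: y^k = 2.75, reduced costs: (11.25, 4.25)
  x^k = (0.0, 0.0), subgradient = b - a^T x = 11.0
  y^{k+1} = 2.75 + 0.25*11.0 = 5.5
Step 3: y^k = 5.5, reduced costs: (8.5, 1.5)
  x^k = (0.0, 0.0), subgradient = b - a^T x = 11.0
  y^{k+1} = 5.5 + 0.25*11.0 = 8.25
Step 4: y^k = 8.25, reduced costs: (5.75, -1.25)
  x^k = (0.0, 11.0), subgradient = b - a^T x = 0.0
  y^{k+1} = 8.25 + 0.25*0.0 = 8.25
Dual objective at y_4 = 8.25: reduced costs (5.75, -1.25), box minimizer x = (0.0, 11.0)
g(y_4) = b*y + (c1 - a1*y)*x1 + (c2 - a2*y)*x2 = 11*8.25 + 5.75*0.0 + (-1.25)*11.0 = 90.75 + 0.0 - 13.75 = 77.0


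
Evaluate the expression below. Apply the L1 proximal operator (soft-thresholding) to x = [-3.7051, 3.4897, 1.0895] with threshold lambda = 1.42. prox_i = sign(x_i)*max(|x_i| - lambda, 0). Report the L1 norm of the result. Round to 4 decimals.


Soft-thresholding with lambda = 1.42:
prox(-3.7051) = sign(-3.7051)*max(|-3.7051| - 1.42, 0) = -2.2851
prox(3.4897) = sign(3.4897)*max(|3.4897| - 1.42, 0) = 2.0697
prox(1.0895) = sign(1.0895)*max(|1.0895| - 1.42, 0) = 0.0
prox(x) = [-2.2851, 2.0697, 0.0]
||prox(x)||_1 = 2.2851 + 2.0697 + 0.0 = 4.3548


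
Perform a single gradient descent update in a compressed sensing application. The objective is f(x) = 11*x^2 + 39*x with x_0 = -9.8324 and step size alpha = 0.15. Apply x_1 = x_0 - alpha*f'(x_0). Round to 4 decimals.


We compute the gradient at x_0 and apply the update.
f'(x) = 22*x + 39
f'(-9.8324) = 22*-9.8324 + 39 = -177.3128
x_1 = -9.8324 - 0.15*-177.3128 = 16.7645


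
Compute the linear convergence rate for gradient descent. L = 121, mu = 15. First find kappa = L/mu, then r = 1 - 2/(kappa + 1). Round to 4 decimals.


Step 1: Compute the condition number.
kappa = L/mu = 121/15 = 8.0667
Step 2: Compute the convergence rate.
r = 1 - 2/(kappa + 1) = 1 - 2*mu/(L + mu) = (L - mu)/(L + mu) = 106/136 = 0.7794


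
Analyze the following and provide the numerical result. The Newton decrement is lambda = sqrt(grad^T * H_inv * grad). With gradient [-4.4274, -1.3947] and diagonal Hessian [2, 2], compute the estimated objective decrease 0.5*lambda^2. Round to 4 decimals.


Step 1: H is diagonal, so H^(-1) * g = [-2.2137, -0.6974].
Step 2: g^T H^(-1) g = sum_i g_i^2 / H_ii
  = (-4.4274)^2/2 + (-1.3947)^2/2
  = 9.8009 + 0.9726 = 10.7735
Step 3: Objective decrease = 0.5 * g^T H^(-1) g = 5.3868


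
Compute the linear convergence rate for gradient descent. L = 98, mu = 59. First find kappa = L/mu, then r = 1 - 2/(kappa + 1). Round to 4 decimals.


Step 1: Compute the condition number.
kappa = L/mu = 98/59 = 1.661
Step 2: Compute the convergence rate.
r = 1 - 2/(kappa + 1) = 1 - 2*mu/(L + mu) = (L - mu)/(L + mu) = 39/157 = 0.2484


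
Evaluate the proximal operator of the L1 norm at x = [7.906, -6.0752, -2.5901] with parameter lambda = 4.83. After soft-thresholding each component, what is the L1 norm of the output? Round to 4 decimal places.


Soft-thresholding with lambda = 4.83:
prox(7.906) = sign(7.906)*max(|7.906| - 4.83, 0) = 3.076
prox(-6.0752) = sign(-6.0752)*max(|-6.0752| - 4.83, 0) = -1.2452
prox(-2.5901) = sign(-2.5901)*max(|-2.5901| - 4.83, 0) = 0.0
prox(x) = [3.076, -1.2452, 0.0]
||prox(x)||_1 = 3.076 + 1.2452 + 0.0 = 4.3212


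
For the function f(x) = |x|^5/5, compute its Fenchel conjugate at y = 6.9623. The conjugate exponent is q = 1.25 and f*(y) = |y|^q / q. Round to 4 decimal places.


The conjugate exponent q satisfies 1/p + 1/q = 1.
p = 5, so q = 5/(5 - 1) = 1.25
|y|^q = 6.9623^1.25 = 11.3094
f*(6.9623) = 11.3094 / 1.25 = 9.0475


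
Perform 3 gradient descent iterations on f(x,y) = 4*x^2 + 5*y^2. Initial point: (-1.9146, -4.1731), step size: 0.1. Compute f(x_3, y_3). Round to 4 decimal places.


Gradient descent on f(x,y) = 4*x^2 + 5*y^2.
Starting point: (-1.9146, -4.1731), alpha = 0.1
Step 1: grad_x = 2*4*-1.9146 = -15.3168, grad_y = 2*5*-4.1731 = -41.731
  x_1 = -1.9146 - 0.1*-15.3168 = -0.3829
  y_1 = -4.1731 - 0.1*-41.731 = 0.0
Step 2: grad_x = 2*4*-0.3829 = -3.0634, grad_y = 2*5*0.0 = 0.0
  x_2 = -0.3829 - 0.1*-3.0634 = -0.0766
  y_2 = 0.0 - 0.1*0.0 = 0.0
Step 3: grad_x = 2*4*-0.0766 = -0.6127, grad_y = 2*5*0.0 = 0.0
  x_3 = -0.0766 - 0.1*-0.6127 = -0.0153
  y_3 = 0.0 - 0.1*0.0 = 0.0
f(-0.0153, 0.0) = 4*(-0.0153)^2 + 5*0.0^2 = 0.0009


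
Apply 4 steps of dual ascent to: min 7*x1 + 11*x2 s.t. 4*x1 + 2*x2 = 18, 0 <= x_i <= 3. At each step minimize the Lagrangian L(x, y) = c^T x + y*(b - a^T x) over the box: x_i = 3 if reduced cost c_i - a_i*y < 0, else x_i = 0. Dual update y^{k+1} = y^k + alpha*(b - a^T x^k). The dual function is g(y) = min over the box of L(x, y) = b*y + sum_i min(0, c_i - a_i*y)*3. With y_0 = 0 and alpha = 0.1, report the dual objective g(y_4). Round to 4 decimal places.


Dual ascent for LP: min 7*x1 + 11*x2, 4*x1 + 2*x2 = 18, 0 <= x_i <= 3
Step 1: y^k = 0.0, reduced costs: (7.0, 11.0)
  x^k = (0.0, 0.0), subgradient = b - a^T x = 18.0
  y^{k+1} = 0.0 + 0.1*18.0 = 1.8
Step 2: y^k = 1.8, reduced costs: (-0.2, 7.4)
  x^k = (3.0, 0.0), subgradient = b - a^T x = 6.0
  y^{k+1} = 1.8 + 0.1*6.0 = 2.4
Step 3: y^k = 2.4, reduced costs: (-2.6, 6.2)
  x^k = (3.0, 0.0), subgradient = b - a^T x = 6.0
  y^{k+1} = 2.4 + 0.1*6.0 = 3.0
Step 4: y^k = 3.0, reduced costs: (-5.0, 5.0)
  x^k = (3.0, 0.0), subgradient = b - a^T x = 6.0
  y^{k+1} = 3.0 + 0.1*6.0 = 3.6
Dual objective at y_4 = 3.6: reduced costs (-7.4, 3.8), box minimizer x = (3.0, 0.0)
g(y_4) = b*y + (c1 - a1*y)*x1 + (c2 - a2*y)*x2 = 18*3.6 + (-7.4)*3.0 + 3.8*0.0 = 64.8 - 22.2 + 0.0 = 42.6


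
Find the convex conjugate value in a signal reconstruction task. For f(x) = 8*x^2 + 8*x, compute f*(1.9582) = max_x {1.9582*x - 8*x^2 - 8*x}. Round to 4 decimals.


f*(y) = sup_x {y*x - a*x^2 - b*x} = sup_x {(y-b)*x - a*x^2}
FOC: (y - b) - 2a*x = 0 => x* = (y - b)/(2a)
x* = (1.9582 - 8)/(2*8) = -0.3776
f*(1.9582) = (y-b)^2/(4a) = (1.9582 - 8)^2/(4*8)
= 36.5033/32 = 1.1407


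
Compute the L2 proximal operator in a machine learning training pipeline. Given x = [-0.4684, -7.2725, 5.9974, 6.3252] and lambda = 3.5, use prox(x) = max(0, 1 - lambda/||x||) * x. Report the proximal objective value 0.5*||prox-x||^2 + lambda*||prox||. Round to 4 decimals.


Step 1: Compute ||x||.
||x|| = 11.3616
Step 2: Compute scaling factor.
scale = max(0, 1 - 3.5/11.3616) = 0.6919
Step 3: prox(x) = [-0.3241, -5.0322, 4.1499, 4.3767]
||prox(x)|| = 7.8616
Step 4: Proximal objective.
0.5*||prox-x||^2 = 6.125
lambda*||prox|| = 27.5156
Total = 33.6405


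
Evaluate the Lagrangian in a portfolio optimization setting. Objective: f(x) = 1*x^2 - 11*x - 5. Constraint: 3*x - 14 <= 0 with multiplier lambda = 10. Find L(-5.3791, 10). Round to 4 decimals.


Step 1: Evaluate f(x).
f(-5.3791) = 1*(-5.3791)^2 - 11*(-5.3791) - 5 = 83.1048
Step 2: Evaluate g(x).
g(-5.3791) = 3*-5.3791 - 14 = -30.1373
Step 3: Compute Lagrangian.
L = 83.1048 + 10*-30.1373 = -218.2682
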